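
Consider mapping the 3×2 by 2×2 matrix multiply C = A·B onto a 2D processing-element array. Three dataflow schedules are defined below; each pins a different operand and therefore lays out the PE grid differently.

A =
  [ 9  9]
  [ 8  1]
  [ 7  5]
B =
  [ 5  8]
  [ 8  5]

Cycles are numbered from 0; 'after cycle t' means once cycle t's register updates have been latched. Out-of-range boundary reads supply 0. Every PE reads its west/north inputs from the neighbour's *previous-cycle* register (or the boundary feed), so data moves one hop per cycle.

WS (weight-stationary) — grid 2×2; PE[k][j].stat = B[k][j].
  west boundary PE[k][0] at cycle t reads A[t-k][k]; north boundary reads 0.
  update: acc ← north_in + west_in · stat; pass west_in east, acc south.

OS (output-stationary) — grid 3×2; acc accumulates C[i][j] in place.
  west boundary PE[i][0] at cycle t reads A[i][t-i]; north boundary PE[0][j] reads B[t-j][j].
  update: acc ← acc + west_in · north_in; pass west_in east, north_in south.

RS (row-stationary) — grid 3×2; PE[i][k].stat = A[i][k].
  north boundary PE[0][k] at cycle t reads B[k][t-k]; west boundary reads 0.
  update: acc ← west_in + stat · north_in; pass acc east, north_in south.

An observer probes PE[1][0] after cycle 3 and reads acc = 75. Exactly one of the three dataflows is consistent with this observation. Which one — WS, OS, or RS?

Under WS (2×2), PE[1][0]:
  after 0 — PE[1][0] acc=0, pass-E 0, pass-S 0
  after 1 — PE[1][0] acc=117, pass-E 9, pass-S 117
  after 2 — PE[1][0] acc=48, pass-E 1, pass-S 48
  after 3 — PE[1][0] acc=75, pass-E 5, pass-S 75
Under OS (3×2), PE[1][0]:
  after 0 — PE[1][0] acc=0, pass-E 0, pass-S 0
  after 1 — PE[1][0] acc=40, pass-E 8, pass-S 5
  after 2 — PE[1][0] acc=48, pass-E 1, pass-S 8
  after 3 — PE[1][0] acc=48, pass-E 0, pass-S 0
Under RS (3×2), PE[1][0]:
  after 0 — PE[1][0] acc=0, pass-E 0, pass-S 0
  after 1 — PE[1][0] acc=40, pass-E 40, pass-S 5
  after 2 — PE[1][0] acc=64, pass-E 64, pass-S 8
  after 3 — PE[1][0] acc=0, pass-E 0, pass-S 0

dataflow = WS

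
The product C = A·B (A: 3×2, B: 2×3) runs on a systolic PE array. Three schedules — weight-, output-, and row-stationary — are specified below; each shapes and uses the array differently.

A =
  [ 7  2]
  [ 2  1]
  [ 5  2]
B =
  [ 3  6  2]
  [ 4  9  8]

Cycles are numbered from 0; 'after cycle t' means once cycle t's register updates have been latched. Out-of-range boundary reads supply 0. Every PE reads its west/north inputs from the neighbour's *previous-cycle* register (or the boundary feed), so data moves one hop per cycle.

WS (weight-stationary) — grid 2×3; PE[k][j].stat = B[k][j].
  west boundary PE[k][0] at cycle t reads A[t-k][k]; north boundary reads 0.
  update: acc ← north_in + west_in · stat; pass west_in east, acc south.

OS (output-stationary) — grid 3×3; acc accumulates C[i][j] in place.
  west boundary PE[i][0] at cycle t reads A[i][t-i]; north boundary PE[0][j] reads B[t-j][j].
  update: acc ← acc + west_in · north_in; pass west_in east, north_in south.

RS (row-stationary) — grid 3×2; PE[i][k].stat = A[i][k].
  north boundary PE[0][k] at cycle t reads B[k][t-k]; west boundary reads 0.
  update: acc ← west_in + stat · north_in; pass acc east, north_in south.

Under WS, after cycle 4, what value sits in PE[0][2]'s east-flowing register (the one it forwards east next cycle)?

register = 5

WS 2×3: PE[0][2] cycle-by-cycle (with neighbour feeds):
  [0] (0,1) acc=0 (h:0 v:0)
  [0] (0,2) acc=0 (h:0 v:0)
  [1] (0,1) acc=42 (h:7 v:42)
  [1] (0,2) acc=0 (h:0 v:0)
  [2] (0,1) acc=12 (h:2 v:12)
  [2] (0,2) acc=14 (h:7 v:14)
  [3] (0,1) acc=30 (h:5 v:30)
  [3] (0,2) acc=4 (h:2 v:4)
  [4] (0,1) acc=0 (h:0 v:0)
  [4] (0,2) acc=10 (h:5 v:10)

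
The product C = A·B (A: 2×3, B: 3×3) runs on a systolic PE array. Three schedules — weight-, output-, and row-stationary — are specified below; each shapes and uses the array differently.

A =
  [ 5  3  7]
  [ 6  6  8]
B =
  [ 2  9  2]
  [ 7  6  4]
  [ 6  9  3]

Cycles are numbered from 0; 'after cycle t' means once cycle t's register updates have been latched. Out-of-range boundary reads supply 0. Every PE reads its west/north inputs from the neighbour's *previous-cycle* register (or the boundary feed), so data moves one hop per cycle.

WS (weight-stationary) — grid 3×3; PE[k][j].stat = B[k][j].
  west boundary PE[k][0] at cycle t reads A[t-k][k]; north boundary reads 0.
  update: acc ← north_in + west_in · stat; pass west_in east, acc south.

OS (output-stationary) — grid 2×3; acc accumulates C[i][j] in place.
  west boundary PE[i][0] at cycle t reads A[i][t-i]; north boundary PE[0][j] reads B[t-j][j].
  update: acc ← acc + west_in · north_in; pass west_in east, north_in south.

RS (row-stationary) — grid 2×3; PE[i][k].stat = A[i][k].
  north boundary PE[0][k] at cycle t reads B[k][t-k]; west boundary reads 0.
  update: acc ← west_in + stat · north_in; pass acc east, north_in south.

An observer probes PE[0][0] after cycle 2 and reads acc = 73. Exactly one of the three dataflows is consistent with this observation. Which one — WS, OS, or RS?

dataflow = OS

WS [3×3] PE[0][0] across cycles:
  c0 r0c0: 10 / 5 / 10
  c1 r0c0: 12 / 6 / 12
  c2 r0c0: 0 / 0 / 0
OS [2×3] PE[0][0] across cycles:
  c0 r0c0: 10 / 5 / 2
  c1 r0c0: 31 / 3 / 7
  c2 r0c0: 73 / 7 / 6
RS [2×3] PE[0][0] across cycles:
  c0 r0c0: 10 / 10 / 2
  c1 r0c0: 45 / 45 / 9
  c2 r0c0: 10 / 10 / 2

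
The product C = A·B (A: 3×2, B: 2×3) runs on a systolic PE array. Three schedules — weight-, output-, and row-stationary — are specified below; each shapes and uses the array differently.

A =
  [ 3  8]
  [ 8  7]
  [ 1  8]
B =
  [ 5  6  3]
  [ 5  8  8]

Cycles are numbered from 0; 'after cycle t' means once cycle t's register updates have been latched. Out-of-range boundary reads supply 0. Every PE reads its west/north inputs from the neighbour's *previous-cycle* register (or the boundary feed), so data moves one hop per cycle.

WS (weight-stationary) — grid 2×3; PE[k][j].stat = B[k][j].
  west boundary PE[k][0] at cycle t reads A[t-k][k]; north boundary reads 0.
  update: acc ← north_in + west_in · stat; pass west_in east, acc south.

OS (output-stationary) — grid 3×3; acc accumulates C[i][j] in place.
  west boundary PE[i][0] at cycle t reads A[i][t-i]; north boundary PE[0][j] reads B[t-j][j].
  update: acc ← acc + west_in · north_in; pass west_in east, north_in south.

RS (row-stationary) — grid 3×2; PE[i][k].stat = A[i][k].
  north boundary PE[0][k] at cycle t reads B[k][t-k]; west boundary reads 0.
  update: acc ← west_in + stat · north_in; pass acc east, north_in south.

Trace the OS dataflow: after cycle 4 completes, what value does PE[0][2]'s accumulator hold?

PE[0][2].acc = 73

OS on a 3×3 grid — tracing PE[0][2] and its feeders:
  after 0 — PE[0][1] acc=0, pass-E 0, pass-S 0
  after 0 — PE[0][2] acc=0, pass-E 0, pass-S 0
  after 1 — PE[0][1] acc=18, pass-E 3, pass-S 6
  after 1 — PE[0][2] acc=0, pass-E 0, pass-S 0
  after 2 — PE[0][1] acc=82, pass-E 8, pass-S 8
  after 2 — PE[0][2] acc=9, pass-E 3, pass-S 3
  after 3 — PE[0][1] acc=82, pass-E 0, pass-S 0
  after 3 — PE[0][2] acc=73, pass-E 8, pass-S 8
  after 4 — PE[0][1] acc=82, pass-E 0, pass-S 0
  after 4 — PE[0][2] acc=73, pass-E 0, pass-S 0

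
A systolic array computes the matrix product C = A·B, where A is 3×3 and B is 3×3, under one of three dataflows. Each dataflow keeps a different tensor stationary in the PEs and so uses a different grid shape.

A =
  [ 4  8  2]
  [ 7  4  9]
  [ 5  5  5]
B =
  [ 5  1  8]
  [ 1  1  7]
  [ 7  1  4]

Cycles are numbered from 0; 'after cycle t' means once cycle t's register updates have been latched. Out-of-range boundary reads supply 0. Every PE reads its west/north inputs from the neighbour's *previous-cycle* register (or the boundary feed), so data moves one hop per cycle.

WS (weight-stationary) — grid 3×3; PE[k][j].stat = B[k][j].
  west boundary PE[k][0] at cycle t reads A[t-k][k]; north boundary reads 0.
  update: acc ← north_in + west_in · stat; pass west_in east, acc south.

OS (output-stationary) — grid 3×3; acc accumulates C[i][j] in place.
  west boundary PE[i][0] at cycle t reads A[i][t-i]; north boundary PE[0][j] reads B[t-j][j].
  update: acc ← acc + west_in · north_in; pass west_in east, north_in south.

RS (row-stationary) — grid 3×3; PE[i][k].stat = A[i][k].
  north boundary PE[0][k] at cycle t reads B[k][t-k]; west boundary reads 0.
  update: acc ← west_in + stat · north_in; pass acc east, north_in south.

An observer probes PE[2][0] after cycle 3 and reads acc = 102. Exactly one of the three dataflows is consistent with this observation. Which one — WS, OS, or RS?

dataflow = WS

WS (3×3 grid), PE[2][0]:
  @0  [2,0]  acc 0  |  →0  ↓0
  @1  [2,0]  acc 0  |  →0  ↓0
  @2  [2,0]  acc 42  |  →2  ↓42
  @3  [2,0]  acc 102  |  →9  ↓102
OS (3×3 grid), PE[2][0]:
  @0  [2,0]  acc 0  |  →0  ↓0
  @1  [2,0]  acc 0  |  →0  ↓0
  @2  [2,0]  acc 25  |  →5  ↓5
  @3  [2,0]  acc 30  |  →5  ↓1
RS (3×3 grid), PE[2][0]:
  @0  [2,0]  acc 0  |  →0  ↓0
  @1  [2,0]  acc 0  |  →0  ↓0
  @2  [2,0]  acc 25  |  →25  ↓5
  @3  [2,0]  acc 5  |  →5  ↓1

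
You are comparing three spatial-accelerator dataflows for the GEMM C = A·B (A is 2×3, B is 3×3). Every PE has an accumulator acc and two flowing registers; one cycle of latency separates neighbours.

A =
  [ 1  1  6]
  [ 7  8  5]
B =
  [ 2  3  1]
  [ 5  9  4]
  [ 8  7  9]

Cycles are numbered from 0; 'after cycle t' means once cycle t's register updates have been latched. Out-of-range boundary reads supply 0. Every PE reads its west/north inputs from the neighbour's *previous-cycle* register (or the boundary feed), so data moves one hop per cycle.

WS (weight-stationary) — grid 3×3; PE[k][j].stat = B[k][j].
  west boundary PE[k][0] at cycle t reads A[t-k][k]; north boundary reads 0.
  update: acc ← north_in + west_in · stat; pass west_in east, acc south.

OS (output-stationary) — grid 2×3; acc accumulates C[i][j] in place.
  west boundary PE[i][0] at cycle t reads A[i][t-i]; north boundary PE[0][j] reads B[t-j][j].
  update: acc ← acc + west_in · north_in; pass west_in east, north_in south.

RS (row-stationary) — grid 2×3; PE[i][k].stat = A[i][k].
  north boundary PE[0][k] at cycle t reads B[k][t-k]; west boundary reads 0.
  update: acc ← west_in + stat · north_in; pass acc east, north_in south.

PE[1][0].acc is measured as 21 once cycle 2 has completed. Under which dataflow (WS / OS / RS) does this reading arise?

dataflow = RS

WS (3×3 grid), PE[1][0]:
  cycle 0: PE[1][0] → acc 0, east 0, south 0
  cycle 1: PE[1][0] → acc 7, east 1, south 7
  cycle 2: PE[1][0] → acc 54, east 8, south 54
OS (2×3 grid), PE[1][0]:
  cycle 0: PE[1][0] → acc 0, east 0, south 0
  cycle 1: PE[1][0] → acc 14, east 7, south 2
  cycle 2: PE[1][0] → acc 54, east 8, south 5
RS (2×3 grid), PE[1][0]:
  cycle 0: PE[1][0] → acc 0, east 0, south 0
  cycle 1: PE[1][0] → acc 14, east 14, south 2
  cycle 2: PE[1][0] → acc 21, east 21, south 3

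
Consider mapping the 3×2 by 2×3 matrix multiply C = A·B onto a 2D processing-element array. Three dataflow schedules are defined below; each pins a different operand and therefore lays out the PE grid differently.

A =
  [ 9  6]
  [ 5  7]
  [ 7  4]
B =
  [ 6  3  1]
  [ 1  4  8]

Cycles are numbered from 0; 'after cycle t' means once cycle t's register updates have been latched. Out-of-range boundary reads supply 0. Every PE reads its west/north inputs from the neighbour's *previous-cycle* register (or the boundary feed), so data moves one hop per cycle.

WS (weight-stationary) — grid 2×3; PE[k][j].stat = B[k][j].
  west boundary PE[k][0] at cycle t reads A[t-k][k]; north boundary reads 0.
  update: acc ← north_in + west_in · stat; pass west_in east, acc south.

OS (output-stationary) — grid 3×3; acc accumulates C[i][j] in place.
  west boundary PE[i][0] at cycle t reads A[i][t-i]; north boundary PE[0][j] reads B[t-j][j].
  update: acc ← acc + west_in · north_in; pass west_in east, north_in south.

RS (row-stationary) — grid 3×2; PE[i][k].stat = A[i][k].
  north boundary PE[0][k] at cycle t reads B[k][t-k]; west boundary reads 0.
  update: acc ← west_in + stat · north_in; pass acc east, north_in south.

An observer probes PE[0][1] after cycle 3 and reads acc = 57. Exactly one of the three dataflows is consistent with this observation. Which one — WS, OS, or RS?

dataflow = RS

— WS: 2×3; PE[0][1] trace:
  step 0 · PE0,1: acc=0; fwd→0 fwd↓0
  step 1 · PE0,1: acc=27; fwd→9 fwd↓27
  step 2 · PE0,1: acc=15; fwd→5 fwd↓15
  step 3 · PE0,1: acc=21; fwd→7 fwd↓21
— OS: 3×3; PE[0][1] trace:
  step 0 · PE0,1: acc=0; fwd→0 fwd↓0
  step 1 · PE0,1: acc=27; fwd→9 fwd↓3
  step 2 · PE0,1: acc=51; fwd→6 fwd↓4
  step 3 · PE0,1: acc=51; fwd→0 fwd↓0
— RS: 3×2; PE[0][1] trace:
  step 0 · PE0,1: acc=0; fwd→0 fwd↓0
  step 1 · PE0,1: acc=60; fwd→60 fwd↓1
  step 2 · PE0,1: acc=51; fwd→51 fwd↓4
  step 3 · PE0,1: acc=57; fwd→57 fwd↓8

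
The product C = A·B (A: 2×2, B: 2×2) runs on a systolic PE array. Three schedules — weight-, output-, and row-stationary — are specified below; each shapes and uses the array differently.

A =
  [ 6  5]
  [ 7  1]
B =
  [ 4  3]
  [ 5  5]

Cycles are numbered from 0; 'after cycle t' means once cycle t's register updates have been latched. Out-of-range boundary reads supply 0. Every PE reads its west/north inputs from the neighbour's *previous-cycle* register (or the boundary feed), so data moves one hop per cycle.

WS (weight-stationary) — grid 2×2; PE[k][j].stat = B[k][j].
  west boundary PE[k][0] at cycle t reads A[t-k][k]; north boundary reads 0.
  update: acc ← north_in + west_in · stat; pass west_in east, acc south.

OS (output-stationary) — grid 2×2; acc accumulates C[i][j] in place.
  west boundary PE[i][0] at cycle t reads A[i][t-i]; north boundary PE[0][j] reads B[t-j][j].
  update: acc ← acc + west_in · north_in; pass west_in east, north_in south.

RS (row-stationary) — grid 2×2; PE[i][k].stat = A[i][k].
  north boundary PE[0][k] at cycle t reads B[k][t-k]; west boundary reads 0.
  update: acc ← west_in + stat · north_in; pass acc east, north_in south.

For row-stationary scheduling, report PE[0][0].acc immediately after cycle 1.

PE[0][0].acc = 18

Tracing RS — 2×2 array, target PE[0][0]:
  c0 r0c0: 24 / 24 / 4
  c1 r0c0: 18 / 18 / 3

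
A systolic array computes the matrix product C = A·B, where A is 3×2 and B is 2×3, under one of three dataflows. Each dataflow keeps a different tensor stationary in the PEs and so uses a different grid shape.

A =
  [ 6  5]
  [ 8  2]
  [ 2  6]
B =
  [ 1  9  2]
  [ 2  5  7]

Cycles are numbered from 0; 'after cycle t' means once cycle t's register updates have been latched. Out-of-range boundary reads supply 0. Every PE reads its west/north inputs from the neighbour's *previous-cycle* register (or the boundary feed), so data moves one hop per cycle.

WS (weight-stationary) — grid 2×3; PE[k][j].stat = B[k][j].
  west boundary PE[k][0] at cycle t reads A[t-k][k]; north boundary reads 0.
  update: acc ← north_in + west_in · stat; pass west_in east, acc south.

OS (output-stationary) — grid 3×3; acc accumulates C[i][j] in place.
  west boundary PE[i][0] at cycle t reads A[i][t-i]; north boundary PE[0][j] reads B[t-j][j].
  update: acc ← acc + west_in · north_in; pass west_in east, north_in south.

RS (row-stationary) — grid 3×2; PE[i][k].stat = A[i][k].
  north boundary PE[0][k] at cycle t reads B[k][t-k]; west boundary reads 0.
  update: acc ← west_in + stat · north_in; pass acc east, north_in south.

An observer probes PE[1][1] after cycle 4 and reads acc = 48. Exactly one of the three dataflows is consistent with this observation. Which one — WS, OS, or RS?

— WS: 2×3; PE[1][1] trace:
  c0 r1c1: 0 / 0 / 0
  c1 r1c1: 0 / 0 / 0
  c2 r1c1: 79 / 5 / 79
  c3 r1c1: 82 / 2 / 82
  c4 r1c1: 48 / 6 / 48
— OS: 3×3; PE[1][1] trace:
  c0 r1c1: 0 / 0 / 0
  c1 r1c1: 0 / 0 / 0
  c2 r1c1: 72 / 8 / 9
  c3 r1c1: 82 / 2 / 5
  c4 r1c1: 82 / 0 / 0
— RS: 3×2; PE[1][1] trace:
  c0 r1c1: 0 / 0 / 0
  c1 r1c1: 0 / 0 / 0
  c2 r1c1: 12 / 12 / 2
  c3 r1c1: 82 / 82 / 5
  c4 r1c1: 30 / 30 / 7

dataflow = WS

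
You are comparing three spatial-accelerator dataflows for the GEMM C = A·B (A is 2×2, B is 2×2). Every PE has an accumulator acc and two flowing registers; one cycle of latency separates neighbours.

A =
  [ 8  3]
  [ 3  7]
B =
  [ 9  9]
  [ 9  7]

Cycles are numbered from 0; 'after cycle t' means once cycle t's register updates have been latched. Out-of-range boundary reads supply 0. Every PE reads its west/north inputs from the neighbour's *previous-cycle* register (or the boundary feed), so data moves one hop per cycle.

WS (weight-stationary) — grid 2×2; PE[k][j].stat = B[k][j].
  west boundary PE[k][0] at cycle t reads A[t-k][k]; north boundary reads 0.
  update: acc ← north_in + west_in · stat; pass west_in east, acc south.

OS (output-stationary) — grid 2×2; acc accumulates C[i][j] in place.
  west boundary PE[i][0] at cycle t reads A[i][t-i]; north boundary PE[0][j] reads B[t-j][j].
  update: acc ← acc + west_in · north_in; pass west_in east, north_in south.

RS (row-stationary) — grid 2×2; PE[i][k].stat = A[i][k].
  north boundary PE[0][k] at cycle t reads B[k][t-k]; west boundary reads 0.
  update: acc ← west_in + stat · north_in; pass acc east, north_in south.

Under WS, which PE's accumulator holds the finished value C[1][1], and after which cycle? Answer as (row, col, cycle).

(row, col, cycle) = (1, 1, 3)

WS — PE[1][1] is where C[1][1] collects:
  after 0 — PE[1][1] acc=0, pass-E 0, pass-S 0
  after 1 — PE[1][1] acc=0, pass-E 0, pass-S 0
  after 2 — PE[1][1] acc=93, pass-E 3, pass-S 93
  after 3 — PE[1][1] acc=76, pass-E 7, pass-S 76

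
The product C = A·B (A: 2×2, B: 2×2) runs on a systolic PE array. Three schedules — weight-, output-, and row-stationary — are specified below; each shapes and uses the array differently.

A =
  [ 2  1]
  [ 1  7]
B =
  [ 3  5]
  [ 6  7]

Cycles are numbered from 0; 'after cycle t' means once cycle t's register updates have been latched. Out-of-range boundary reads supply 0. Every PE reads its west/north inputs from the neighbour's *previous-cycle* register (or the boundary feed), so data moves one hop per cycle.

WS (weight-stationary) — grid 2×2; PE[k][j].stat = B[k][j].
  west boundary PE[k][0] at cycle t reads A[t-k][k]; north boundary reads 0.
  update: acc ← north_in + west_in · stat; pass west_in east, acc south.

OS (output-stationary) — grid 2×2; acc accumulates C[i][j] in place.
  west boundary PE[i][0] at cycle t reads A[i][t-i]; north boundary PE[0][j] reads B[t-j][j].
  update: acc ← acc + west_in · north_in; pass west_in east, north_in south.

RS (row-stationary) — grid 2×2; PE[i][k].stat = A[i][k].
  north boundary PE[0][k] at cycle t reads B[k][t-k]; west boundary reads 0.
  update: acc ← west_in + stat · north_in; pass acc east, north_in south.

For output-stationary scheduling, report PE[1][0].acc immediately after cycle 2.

OS 2×2: PE[1][0] cycle-by-cycle (with neighbour feeds):
  after 0 — PE[0][0] acc=6, pass-E 2, pass-S 3
  after 0 — PE[1][0] acc=0, pass-E 0, pass-S 0
  after 1 — PE[0][0] acc=12, pass-E 1, pass-S 6
  after 1 — PE[1][0] acc=3, pass-E 1, pass-S 3
  after 2 — PE[0][0] acc=12, pass-E 0, pass-S 0
  after 2 — PE[1][0] acc=45, pass-E 7, pass-S 6

PE[1][0].acc = 45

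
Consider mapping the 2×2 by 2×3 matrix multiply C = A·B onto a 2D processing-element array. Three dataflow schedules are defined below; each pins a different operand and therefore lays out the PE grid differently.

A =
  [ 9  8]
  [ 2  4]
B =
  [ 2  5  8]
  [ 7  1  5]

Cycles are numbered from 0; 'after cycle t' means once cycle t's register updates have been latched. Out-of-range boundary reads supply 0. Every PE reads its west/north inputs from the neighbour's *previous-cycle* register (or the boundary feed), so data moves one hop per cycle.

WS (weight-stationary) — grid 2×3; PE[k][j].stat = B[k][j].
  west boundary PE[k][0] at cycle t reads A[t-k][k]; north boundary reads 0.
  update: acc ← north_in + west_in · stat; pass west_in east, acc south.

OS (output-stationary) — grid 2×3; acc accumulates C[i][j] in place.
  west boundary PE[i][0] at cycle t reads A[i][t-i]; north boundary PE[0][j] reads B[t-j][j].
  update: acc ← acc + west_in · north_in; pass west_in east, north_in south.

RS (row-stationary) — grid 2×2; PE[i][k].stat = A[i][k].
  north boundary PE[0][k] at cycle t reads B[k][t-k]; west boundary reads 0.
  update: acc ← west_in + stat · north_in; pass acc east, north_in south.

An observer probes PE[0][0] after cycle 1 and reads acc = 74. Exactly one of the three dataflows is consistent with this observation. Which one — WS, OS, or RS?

dataflow = OS

WS [2×3] PE[0][0] across cycles:
  t=0 PE[0][0]: acc=18 h=9 v=18
  t=1 PE[0][0]: acc=4 h=2 v=4
OS [2×3] PE[0][0] across cycles:
  t=0 PE[0][0]: acc=18 h=9 v=2
  t=1 PE[0][0]: acc=74 h=8 v=7
RS [2×2] PE[0][0] across cycles:
  t=0 PE[0][0]: acc=18 h=18 v=2
  t=1 PE[0][0]: acc=45 h=45 v=5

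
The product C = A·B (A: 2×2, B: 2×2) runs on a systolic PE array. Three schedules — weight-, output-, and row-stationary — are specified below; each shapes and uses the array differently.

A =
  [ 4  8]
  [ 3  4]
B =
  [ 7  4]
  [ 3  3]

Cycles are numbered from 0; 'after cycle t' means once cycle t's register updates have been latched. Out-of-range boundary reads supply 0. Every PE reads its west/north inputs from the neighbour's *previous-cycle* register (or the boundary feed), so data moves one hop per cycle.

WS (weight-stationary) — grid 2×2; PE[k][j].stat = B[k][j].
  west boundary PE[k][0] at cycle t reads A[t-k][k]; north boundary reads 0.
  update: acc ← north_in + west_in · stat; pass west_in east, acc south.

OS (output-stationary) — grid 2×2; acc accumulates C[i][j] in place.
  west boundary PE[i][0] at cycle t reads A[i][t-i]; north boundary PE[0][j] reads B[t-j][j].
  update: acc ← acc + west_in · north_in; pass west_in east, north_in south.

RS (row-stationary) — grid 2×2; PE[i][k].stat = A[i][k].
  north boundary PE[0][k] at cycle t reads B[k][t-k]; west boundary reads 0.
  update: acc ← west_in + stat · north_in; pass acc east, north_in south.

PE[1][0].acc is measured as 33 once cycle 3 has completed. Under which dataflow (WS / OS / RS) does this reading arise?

Under WS (2×2), PE[1][0]:
  [0] (1,0) acc=0 (h:0 v:0)
  [1] (1,0) acc=52 (h:8 v:52)
  [2] (1,0) acc=33 (h:4 v:33)
  [3] (1,0) acc=0 (h:0 v:0)
Under OS (2×2), PE[1][0]:
  [0] (1,0) acc=0 (h:0 v:0)
  [1] (1,0) acc=21 (h:3 v:7)
  [2] (1,0) acc=33 (h:4 v:3)
  [3] (1,0) acc=33 (h:0 v:0)
Under RS (2×2), PE[1][0]:
  [0] (1,0) acc=0 (h:0 v:0)
  [1] (1,0) acc=21 (h:21 v:7)
  [2] (1,0) acc=12 (h:12 v:4)
  [3] (1,0) acc=0 (h:0 v:0)

dataflow = OS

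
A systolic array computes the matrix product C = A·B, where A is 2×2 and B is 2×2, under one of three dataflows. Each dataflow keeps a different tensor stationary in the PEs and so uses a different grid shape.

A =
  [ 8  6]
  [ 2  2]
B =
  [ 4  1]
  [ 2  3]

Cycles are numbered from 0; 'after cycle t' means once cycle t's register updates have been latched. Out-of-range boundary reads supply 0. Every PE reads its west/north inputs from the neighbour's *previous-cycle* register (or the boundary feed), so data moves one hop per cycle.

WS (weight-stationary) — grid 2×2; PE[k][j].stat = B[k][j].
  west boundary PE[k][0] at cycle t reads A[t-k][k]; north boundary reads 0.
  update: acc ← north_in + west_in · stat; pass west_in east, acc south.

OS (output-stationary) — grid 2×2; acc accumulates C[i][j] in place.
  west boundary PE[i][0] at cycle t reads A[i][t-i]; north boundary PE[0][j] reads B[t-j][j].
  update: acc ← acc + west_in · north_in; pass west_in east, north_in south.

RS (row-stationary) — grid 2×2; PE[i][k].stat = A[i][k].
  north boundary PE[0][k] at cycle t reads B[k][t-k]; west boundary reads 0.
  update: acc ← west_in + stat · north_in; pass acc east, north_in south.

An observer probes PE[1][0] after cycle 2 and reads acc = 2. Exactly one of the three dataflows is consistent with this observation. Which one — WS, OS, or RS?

dataflow = RS

— WS: 2×2; PE[1][0] trace:
  c0 r1c0: 0 / 0 / 0
  c1 r1c0: 44 / 6 / 44
  c2 r1c0: 12 / 2 / 12
— OS: 2×2; PE[1][0] trace:
  c0 r1c0: 0 / 0 / 0
  c1 r1c0: 8 / 2 / 4
  c2 r1c0: 12 / 2 / 2
— RS: 2×2; PE[1][0] trace:
  c0 r1c0: 0 / 0 / 0
  c1 r1c0: 8 / 8 / 4
  c2 r1c0: 2 / 2 / 1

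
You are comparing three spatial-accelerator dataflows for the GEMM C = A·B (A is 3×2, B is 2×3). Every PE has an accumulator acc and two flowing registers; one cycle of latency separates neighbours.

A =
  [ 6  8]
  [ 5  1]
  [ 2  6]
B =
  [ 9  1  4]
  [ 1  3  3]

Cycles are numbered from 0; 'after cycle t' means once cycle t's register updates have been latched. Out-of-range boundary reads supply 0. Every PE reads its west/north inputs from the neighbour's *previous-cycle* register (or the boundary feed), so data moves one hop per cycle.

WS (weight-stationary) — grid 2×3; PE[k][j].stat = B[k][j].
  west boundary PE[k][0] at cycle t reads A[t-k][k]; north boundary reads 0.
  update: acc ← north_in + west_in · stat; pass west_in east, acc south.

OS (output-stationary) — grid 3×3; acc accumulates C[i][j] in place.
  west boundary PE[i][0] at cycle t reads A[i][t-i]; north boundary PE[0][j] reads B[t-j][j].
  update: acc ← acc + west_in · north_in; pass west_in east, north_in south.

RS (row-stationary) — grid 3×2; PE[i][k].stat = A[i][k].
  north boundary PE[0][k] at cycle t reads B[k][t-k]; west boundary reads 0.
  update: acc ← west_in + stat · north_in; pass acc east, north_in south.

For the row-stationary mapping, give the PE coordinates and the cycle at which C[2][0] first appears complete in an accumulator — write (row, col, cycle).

(row, col, cycle) = (2, 1, 3)

Under RS, C[2][0] lands at PE[2][1]:
  @0  [2,1]  acc 0  |  →0  ↓0
  @1  [2,1]  acc 0  |  →0  ↓0
  @2  [2,1]  acc 0  |  →0  ↓0
  @3  [2,1]  acc 24  |  →24  ↓1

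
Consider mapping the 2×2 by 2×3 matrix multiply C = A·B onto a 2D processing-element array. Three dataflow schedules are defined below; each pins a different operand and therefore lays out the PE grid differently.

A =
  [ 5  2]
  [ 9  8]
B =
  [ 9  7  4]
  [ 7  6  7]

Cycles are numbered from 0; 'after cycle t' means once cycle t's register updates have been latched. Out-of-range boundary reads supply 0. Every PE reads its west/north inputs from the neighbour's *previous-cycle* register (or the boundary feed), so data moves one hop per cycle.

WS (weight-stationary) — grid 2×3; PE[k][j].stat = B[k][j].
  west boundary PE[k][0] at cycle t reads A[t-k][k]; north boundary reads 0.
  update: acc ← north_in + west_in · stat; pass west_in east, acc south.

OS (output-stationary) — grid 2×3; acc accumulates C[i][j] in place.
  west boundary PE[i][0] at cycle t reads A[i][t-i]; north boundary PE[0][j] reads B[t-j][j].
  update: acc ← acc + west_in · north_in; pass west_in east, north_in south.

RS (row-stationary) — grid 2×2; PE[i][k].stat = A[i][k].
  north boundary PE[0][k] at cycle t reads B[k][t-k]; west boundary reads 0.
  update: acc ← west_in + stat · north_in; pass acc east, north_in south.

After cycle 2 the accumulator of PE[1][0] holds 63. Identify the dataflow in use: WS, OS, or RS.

dataflow = RS

WS [2×3] PE[1][0] across cycles:
  [0] (1,0) acc=0 (h:0 v:0)
  [1] (1,0) acc=59 (h:2 v:59)
  [2] (1,0) acc=137 (h:8 v:137)
OS [2×3] PE[1][0] across cycles:
  [0] (1,0) acc=0 (h:0 v:0)
  [1] (1,0) acc=81 (h:9 v:9)
  [2] (1,0) acc=137 (h:8 v:7)
RS [2×2] PE[1][0] across cycles:
  [0] (1,0) acc=0 (h:0 v:0)
  [1] (1,0) acc=81 (h:81 v:9)
  [2] (1,0) acc=63 (h:63 v:7)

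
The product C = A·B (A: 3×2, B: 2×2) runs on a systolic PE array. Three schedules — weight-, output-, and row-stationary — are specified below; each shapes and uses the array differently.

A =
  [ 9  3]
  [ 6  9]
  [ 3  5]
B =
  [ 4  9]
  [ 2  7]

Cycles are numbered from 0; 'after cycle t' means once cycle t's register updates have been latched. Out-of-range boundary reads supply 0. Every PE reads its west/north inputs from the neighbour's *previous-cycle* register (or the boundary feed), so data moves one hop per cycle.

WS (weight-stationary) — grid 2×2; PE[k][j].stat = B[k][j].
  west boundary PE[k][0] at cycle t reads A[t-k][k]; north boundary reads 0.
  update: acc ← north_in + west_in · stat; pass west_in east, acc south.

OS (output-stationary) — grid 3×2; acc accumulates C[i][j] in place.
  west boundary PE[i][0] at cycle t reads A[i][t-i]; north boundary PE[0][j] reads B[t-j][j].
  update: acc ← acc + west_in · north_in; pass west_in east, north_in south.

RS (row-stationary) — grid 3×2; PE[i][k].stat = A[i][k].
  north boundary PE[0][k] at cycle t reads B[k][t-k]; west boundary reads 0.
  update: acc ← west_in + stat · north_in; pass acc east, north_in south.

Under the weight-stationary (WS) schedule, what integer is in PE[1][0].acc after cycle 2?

WS (2×2). Following PE[1][0] plus its west/north inputs:
  [0] (0,0) acc=36 (h:9 v:36)
  [0] (1,0) acc=0 (h:0 v:0)
  [1] (0,0) acc=24 (h:6 v:24)
  [1] (1,0) acc=42 (h:3 v:42)
  [2] (0,0) acc=12 (h:3 v:12)
  [2] (1,0) acc=42 (h:9 v:42)

PE[1][0].acc = 42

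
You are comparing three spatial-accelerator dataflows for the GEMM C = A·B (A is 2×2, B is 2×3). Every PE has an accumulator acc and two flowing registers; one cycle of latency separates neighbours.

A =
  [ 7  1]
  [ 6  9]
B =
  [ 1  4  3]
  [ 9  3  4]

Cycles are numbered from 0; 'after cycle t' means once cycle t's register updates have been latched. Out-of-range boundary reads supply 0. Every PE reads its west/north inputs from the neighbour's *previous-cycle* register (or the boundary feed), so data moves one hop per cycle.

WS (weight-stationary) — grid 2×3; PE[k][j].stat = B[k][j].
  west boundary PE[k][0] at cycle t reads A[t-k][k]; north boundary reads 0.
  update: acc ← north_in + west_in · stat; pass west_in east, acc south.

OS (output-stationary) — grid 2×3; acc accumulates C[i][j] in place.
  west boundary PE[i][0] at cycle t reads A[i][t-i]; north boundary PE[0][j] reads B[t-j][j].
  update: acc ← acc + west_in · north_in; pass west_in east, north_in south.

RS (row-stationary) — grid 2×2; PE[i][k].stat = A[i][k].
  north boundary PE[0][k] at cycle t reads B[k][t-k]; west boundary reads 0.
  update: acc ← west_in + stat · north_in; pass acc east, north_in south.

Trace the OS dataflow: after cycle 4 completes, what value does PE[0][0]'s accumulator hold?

PE[0][0].acc = 16

OS on a 2×3 grid — tracing PE[0][0] and its feeders:
  @0  [0,0]  acc 7  |  →7  ↓1
  @1  [0,0]  acc 16  |  →1  ↓9
  @2  [0,0]  acc 16  |  →0  ↓0
  @3  [0,0]  acc 16  |  →0  ↓0
  @4  [0,0]  acc 16  |  →0  ↓0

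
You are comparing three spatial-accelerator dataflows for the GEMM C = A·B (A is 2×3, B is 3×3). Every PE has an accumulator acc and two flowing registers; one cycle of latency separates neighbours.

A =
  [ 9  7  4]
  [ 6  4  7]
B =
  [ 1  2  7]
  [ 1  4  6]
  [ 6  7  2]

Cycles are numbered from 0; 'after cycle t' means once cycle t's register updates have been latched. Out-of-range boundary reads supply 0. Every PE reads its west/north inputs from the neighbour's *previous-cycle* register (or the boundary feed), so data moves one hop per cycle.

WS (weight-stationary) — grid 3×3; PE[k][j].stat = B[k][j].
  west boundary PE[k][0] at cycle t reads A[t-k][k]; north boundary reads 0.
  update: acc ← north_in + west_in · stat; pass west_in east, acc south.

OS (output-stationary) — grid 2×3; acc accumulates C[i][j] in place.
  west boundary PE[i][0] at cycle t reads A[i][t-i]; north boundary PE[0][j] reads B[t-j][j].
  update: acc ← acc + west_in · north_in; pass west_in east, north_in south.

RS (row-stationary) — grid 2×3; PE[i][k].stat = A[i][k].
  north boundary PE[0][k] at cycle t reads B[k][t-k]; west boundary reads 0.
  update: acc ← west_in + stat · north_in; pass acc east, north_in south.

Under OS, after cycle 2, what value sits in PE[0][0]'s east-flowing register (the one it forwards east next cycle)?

OS on a 2×3 grid — tracing PE[0][0] and its feeders:
  0: (0,0).acc=9  regs=<9,1>
  1: (0,0).acc=16  regs=<7,1>
  2: (0,0).acc=40  regs=<4,6>

register = 4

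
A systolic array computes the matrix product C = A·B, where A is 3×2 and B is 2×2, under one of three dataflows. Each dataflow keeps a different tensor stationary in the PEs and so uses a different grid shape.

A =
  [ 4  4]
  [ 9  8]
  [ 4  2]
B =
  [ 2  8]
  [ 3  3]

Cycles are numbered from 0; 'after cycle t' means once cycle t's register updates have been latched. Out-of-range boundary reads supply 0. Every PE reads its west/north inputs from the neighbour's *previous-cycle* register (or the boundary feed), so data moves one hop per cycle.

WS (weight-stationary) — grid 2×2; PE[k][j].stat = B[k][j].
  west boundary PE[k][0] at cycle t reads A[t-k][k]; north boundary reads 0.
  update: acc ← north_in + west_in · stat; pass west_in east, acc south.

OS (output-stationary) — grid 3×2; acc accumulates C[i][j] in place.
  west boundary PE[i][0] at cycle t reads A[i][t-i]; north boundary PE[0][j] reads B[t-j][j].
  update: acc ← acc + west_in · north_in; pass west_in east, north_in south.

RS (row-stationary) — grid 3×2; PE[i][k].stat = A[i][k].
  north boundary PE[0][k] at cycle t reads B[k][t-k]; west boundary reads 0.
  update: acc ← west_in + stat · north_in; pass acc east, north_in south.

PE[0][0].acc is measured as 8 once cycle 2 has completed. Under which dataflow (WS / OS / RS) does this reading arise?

WS (2×2 grid), PE[0][0]:
  @0  [0,0]  acc 8  |  →4  ↓8
  @1  [0,0]  acc 18  |  →9  ↓18
  @2  [0,0]  acc 8  |  →4  ↓8
OS (3×2 grid), PE[0][0]:
  @0  [0,0]  acc 8  |  →4  ↓2
  @1  [0,0]  acc 20  |  →4  ↓3
  @2  [0,0]  acc 20  |  →0  ↓0
RS (3×2 grid), PE[0][0]:
  @0  [0,0]  acc 8  |  →8  ↓2
  @1  [0,0]  acc 32  |  →32  ↓8
  @2  [0,0]  acc 0  |  →0  ↓0

dataflow = WS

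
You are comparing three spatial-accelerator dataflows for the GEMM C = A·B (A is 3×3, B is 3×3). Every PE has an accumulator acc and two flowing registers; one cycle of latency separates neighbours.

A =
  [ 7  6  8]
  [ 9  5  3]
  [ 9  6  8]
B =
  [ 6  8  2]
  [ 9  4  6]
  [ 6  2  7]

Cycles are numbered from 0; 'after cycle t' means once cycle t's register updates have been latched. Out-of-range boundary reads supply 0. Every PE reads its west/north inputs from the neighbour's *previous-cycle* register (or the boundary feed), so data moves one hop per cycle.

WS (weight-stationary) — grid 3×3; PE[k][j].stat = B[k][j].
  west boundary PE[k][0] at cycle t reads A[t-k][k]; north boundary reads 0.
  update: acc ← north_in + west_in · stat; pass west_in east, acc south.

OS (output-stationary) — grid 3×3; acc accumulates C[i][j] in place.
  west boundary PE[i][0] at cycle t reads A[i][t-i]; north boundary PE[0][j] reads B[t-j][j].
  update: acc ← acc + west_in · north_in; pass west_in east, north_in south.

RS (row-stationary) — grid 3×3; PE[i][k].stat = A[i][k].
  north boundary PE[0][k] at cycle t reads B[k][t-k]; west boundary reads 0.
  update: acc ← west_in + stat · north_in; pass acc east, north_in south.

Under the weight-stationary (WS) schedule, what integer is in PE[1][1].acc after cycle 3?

Tracing WS — 3×3 array, target PE[1][1]:
  c0 r0c1: 0 / 0 / 0
  c0 r1c0: 0 / 0 / 0
  c0 r1c1: 0 / 0 / 0
  c1 r0c1: 56 / 7 / 56
  c1 r1c0: 96 / 6 / 96
  c1 r1c1: 0 / 0 / 0
  c2 r0c1: 72 / 9 / 72
  c2 r1c0: 99 / 5 / 99
  c2 r1c1: 80 / 6 / 80
  c3 r0c1: 72 / 9 / 72
  c3 r1c0: 108 / 6 / 108
  c3 r1c1: 92 / 5 / 92

PE[1][1].acc = 92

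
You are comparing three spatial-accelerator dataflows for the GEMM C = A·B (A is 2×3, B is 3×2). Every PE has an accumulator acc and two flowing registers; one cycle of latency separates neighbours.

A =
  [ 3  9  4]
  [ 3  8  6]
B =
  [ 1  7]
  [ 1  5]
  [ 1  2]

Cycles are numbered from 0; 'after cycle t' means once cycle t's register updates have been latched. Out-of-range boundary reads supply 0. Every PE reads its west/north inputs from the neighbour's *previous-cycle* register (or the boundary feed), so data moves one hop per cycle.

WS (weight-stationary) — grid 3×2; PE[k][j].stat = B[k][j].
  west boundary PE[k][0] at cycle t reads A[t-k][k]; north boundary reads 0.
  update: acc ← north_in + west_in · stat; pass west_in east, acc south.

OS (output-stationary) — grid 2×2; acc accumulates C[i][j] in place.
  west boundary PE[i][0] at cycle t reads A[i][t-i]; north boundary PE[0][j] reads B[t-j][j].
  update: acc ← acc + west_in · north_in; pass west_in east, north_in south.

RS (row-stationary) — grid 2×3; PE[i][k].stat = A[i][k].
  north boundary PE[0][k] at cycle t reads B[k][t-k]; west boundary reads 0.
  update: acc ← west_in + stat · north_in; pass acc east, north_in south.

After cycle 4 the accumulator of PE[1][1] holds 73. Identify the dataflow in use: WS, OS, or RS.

dataflow = OS

WS (3×2 grid), PE[1][1]:
  [0] (1,1) acc=0 (h:0 v:0)
  [1] (1,1) acc=0 (h:0 v:0)
  [2] (1,1) acc=66 (h:9 v:66)
  [3] (1,1) acc=61 (h:8 v:61)
  [4] (1,1) acc=0 (h:0 v:0)
OS (2×2 grid), PE[1][1]:
  [0] (1,1) acc=0 (h:0 v:0)
  [1] (1,1) acc=0 (h:0 v:0)
  [2] (1,1) acc=21 (h:3 v:7)
  [3] (1,1) acc=61 (h:8 v:5)
  [4] (1,1) acc=73 (h:6 v:2)
RS (2×3 grid), PE[1][1]:
  [0] (1,1) acc=0 (h:0 v:0)
  [1] (1,1) acc=0 (h:0 v:0)
  [2] (1,1) acc=11 (h:11 v:1)
  [3] (1,1) acc=61 (h:61 v:5)
  [4] (1,1) acc=0 (h:0 v:0)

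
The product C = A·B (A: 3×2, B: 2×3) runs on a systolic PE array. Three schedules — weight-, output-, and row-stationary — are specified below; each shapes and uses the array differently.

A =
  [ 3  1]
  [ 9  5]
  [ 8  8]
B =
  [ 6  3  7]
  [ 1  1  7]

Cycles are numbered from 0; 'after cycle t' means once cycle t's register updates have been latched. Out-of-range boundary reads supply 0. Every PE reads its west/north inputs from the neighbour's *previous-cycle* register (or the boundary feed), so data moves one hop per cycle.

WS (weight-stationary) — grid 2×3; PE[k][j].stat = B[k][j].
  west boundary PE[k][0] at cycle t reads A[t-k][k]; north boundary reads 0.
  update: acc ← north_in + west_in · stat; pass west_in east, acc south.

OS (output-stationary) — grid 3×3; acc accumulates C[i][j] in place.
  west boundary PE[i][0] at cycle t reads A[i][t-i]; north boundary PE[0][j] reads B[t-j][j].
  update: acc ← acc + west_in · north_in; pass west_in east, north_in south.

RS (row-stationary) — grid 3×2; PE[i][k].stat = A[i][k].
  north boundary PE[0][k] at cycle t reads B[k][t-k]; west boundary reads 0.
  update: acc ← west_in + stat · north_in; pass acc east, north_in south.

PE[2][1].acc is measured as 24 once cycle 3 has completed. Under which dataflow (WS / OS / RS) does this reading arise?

dataflow = OS

— WS: 2×3 array has no PE[2][1].
— OS: 3×3; PE[2][1] trace:
  c0 r2c1: 0 / 0 / 0
  c1 r2c1: 0 / 0 / 0
  c2 r2c1: 0 / 0 / 0
  c3 r2c1: 24 / 8 / 3
— RS: 3×2; PE[2][1] trace:
  c0 r2c1: 0 / 0 / 0
  c1 r2c1: 0 / 0 / 0
  c2 r2c1: 0 / 0 / 0
  c3 r2c1: 56 / 56 / 1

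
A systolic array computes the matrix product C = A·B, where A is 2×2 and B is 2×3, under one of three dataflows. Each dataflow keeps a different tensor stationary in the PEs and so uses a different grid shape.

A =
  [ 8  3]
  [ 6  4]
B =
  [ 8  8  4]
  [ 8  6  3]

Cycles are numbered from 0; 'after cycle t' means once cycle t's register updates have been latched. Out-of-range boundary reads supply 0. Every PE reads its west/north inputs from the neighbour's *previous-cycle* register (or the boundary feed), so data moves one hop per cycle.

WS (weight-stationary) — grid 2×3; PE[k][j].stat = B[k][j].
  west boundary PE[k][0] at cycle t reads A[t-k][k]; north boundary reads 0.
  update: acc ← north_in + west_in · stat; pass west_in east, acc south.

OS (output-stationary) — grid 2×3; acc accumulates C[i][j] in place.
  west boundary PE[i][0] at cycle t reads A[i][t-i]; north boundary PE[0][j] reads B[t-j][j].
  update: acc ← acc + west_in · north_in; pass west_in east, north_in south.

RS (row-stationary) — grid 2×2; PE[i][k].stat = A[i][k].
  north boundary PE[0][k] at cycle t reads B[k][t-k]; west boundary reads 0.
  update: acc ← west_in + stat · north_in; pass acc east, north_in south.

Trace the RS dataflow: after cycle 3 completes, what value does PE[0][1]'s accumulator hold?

PE[0][1].acc = 41

RS (2×2). Following PE[0][1] plus its west/north inputs:
  step 0 · PE0,0: acc=64; fwd→64 fwd↓8
  step 0 · PE0,1: acc=0; fwd→0 fwd↓0
  step 1 · PE0,0: acc=64; fwd→64 fwd↓8
  step 1 · PE0,1: acc=88; fwd→88 fwd↓8
  step 2 · PE0,0: acc=32; fwd→32 fwd↓4
  step 2 · PE0,1: acc=82; fwd→82 fwd↓6
  step 3 · PE0,0: acc=0; fwd→0 fwd↓0
  step 3 · PE0,1: acc=41; fwd→41 fwd↓3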